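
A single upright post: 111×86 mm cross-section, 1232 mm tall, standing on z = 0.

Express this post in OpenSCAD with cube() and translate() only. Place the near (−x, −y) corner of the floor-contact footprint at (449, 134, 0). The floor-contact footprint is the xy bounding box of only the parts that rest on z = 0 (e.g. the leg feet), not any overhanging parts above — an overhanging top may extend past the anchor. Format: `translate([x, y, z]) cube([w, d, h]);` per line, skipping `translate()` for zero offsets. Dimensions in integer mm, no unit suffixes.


translate([449, 134, 0]) cube([111, 86, 1232]);


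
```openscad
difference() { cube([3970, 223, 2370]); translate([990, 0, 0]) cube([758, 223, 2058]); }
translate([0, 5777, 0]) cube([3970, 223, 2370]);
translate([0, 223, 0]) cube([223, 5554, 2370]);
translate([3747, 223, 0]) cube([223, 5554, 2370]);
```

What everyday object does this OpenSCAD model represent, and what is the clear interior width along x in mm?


A single room. The interior width is 3524 mm.

Four walls enclosing a rectangle with a door in the front wall — a room. Outside width 3970 minus two 223 mm walls gives 3524 mm.


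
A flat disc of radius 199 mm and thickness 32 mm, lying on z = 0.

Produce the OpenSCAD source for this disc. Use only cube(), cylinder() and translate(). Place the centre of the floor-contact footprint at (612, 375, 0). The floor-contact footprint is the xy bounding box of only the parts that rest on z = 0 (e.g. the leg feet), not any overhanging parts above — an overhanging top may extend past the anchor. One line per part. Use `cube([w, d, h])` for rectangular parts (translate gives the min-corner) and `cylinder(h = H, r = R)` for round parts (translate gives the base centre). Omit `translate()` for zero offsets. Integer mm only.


translate([612, 375, 0]) cylinder(h = 32, r = 199);


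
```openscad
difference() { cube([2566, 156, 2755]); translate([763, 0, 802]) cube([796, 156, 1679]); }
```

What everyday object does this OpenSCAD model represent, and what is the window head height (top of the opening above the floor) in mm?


A wall with a window opening. The window head height is 2481 mm.

A wall with a rectangular opening subtracted — a window. Sill at z = 802, opening 1679 mm tall, so the head is at 802 + 1679 = 2481 mm.


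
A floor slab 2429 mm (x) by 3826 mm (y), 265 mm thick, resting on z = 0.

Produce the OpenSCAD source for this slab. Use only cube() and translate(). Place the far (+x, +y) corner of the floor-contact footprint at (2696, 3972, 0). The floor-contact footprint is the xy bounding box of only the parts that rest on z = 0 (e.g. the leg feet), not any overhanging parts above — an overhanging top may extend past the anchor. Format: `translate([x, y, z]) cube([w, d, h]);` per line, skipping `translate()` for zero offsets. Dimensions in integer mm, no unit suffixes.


translate([267, 146, 0]) cube([2429, 3826, 265]);


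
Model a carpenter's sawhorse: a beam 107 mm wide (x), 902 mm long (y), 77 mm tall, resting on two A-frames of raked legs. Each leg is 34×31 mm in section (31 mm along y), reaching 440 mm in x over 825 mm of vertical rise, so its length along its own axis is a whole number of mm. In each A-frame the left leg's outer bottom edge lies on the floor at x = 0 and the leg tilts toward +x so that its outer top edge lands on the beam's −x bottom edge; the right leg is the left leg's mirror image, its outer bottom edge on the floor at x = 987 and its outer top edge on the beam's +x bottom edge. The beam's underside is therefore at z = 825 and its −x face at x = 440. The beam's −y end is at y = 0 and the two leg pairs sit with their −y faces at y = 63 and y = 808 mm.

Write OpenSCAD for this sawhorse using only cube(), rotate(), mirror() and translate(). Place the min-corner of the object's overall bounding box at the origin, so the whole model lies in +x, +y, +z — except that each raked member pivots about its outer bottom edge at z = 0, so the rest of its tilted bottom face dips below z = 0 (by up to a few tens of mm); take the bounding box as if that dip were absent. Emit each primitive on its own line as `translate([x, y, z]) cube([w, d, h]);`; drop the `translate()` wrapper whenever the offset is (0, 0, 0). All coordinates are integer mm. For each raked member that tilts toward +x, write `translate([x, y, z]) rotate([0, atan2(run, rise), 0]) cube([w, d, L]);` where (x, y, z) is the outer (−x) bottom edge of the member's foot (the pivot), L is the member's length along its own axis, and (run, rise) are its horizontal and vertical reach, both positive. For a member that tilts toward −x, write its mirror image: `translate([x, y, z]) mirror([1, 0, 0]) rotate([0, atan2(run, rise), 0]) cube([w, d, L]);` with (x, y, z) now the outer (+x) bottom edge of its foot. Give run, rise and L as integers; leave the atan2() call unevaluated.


translate([440, 0, 825]) cube([107, 902, 77]);
translate([0, 63, 0]) rotate([0, atan2(440, 825), 0]) cube([34, 31, 935]);
translate([987, 63, 0]) mirror([1, 0, 0]) rotate([0, atan2(440, 825), 0]) cube([34, 31, 935]);
translate([0, 808, 0]) rotate([0, atan2(440, 825), 0]) cube([34, 31, 935]);
translate([987, 808, 0]) mirror([1, 0, 0]) rotate([0, atan2(440, 825), 0]) cube([34, 31, 935]);


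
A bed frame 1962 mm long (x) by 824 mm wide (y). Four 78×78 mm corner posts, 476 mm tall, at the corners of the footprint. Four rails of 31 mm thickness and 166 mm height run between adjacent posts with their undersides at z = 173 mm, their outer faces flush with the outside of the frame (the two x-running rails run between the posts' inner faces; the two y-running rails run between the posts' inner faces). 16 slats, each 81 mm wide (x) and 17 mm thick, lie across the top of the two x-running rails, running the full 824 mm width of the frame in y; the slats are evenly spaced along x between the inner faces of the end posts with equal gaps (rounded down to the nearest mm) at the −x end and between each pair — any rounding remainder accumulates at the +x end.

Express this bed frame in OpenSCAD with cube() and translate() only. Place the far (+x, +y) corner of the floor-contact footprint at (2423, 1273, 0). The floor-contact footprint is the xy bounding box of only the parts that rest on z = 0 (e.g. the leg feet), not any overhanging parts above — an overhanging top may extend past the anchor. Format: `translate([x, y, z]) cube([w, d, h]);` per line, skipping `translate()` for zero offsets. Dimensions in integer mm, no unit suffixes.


translate([461, 449, 0]) cube([78, 78, 476]);
translate([461, 1195, 0]) cube([78, 78, 476]);
translate([2345, 449, 0]) cube([78, 78, 476]);
translate([2345, 1195, 0]) cube([78, 78, 476]);
translate([539, 449, 173]) cube([1806, 31, 166]);
translate([539, 1242, 173]) cube([1806, 31, 166]);
translate([461, 527, 173]) cube([31, 668, 166]);
translate([2392, 527, 173]) cube([31, 668, 166]);
translate([569, 449, 339]) cube([81, 824, 17]);
translate([680, 449, 339]) cube([81, 824, 17]);
translate([791, 449, 339]) cube([81, 824, 17]);
translate([902, 449, 339]) cube([81, 824, 17]);
translate([1013, 449, 339]) cube([81, 824, 17]);
translate([1124, 449, 339]) cube([81, 824, 17]);
translate([1235, 449, 339]) cube([81, 824, 17]);
translate([1346, 449, 339]) cube([81, 824, 17]);
translate([1457, 449, 339]) cube([81, 824, 17]);
translate([1568, 449, 339]) cube([81, 824, 17]);
translate([1679, 449, 339]) cube([81, 824, 17]);
translate([1790, 449, 339]) cube([81, 824, 17]);
translate([1901, 449, 339]) cube([81, 824, 17]);
translate([2012, 449, 339]) cube([81, 824, 17]);
translate([2123, 449, 339]) cube([81, 824, 17]);
translate([2234, 449, 339]) cube([81, 824, 17]);


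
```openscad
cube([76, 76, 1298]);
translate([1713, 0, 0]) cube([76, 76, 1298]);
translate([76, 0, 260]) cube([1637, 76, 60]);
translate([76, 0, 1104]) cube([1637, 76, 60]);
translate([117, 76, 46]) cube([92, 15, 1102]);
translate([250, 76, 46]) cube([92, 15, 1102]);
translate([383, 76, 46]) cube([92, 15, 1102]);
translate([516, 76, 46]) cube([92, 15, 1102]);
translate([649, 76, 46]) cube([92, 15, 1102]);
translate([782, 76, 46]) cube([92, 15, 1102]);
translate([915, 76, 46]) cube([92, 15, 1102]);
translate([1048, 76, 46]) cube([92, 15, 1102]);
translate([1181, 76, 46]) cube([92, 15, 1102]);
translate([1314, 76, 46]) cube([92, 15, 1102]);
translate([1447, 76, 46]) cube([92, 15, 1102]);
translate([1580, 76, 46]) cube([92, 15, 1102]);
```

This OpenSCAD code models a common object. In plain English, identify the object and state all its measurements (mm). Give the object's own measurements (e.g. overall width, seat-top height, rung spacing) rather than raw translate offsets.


A fence section. Two 76×76 mm posts, 1298 mm tall, stand on the floor with a clear span of 1637 mm between their inner faces. Two horizontal rails of 76×60 mm section span the gap between the posts with their undersides at z = 260 mm and z = 1104 mm, flush with the posts' −y face. 12 pickets, each 92 mm wide, 15 mm thick and 1102 mm tall, are fixed to the +y face of the rails with their bottoms at z = 46 mm, spaced across the span with a 41 mm gap after the −x post and between neighbouring pickets and before the +x post.


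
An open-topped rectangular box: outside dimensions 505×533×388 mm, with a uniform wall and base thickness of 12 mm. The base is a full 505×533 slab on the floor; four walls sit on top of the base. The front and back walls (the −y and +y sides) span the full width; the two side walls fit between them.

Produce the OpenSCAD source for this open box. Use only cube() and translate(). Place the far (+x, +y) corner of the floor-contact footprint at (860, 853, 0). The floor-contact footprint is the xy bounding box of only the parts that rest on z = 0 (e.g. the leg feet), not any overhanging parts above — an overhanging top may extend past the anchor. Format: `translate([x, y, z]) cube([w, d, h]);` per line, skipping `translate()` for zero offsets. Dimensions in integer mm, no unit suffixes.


translate([355, 320, 0]) cube([505, 533, 12]);
translate([355, 320, 12]) cube([505, 12, 376]);
translate([355, 841, 12]) cube([505, 12, 376]);
translate([355, 332, 12]) cube([12, 509, 376]);
translate([848, 332, 12]) cube([12, 509, 376]);


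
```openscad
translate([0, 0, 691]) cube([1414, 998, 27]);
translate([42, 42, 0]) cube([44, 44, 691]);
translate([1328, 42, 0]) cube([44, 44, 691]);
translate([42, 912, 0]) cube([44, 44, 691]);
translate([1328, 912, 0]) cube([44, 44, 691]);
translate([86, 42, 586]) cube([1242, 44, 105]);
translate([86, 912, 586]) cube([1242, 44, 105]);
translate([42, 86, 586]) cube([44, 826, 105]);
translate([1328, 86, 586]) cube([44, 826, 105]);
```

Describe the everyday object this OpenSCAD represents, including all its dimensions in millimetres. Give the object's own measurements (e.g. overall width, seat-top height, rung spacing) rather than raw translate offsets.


A rectangular dining table. The top is 1414×998×27 mm with its upper surface at z = 718 mm. It stands on four 44×44 mm square legs, each inset 42 mm from the nearest pair of top edges, running from the floor to the underside of the top. Four apron rails, 44 mm thick and 105 mm tall, run between adjacent legs with their top edges flush with the underside of the top and their outer faces flush with the legs' outer faces.


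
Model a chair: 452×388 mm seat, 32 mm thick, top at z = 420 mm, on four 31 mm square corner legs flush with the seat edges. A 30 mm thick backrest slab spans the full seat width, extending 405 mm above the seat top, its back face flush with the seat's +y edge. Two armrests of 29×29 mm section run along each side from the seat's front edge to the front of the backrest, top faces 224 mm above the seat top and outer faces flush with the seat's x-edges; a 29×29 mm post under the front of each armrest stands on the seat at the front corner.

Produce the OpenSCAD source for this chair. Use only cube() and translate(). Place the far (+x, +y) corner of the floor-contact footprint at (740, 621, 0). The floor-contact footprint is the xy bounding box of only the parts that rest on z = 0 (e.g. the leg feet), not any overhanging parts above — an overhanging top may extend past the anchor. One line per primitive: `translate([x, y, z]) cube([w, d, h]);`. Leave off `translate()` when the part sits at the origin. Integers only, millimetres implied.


// leg_h = 420 - 32 = 388
// arm post h = 224 - 29 = 195
translate([288, 233, 388]) cube([452, 388, 32]);
translate([288, 233, 0]) cube([31, 31, 388]);
translate([709, 233, 0]) cube([31, 31, 388]);
translate([288, 590, 0]) cube([31, 31, 388]);
translate([709, 590, 0]) cube([31, 31, 388]);
translate([288, 591, 420]) cube([452, 30, 405]);
translate([288, 233, 615]) cube([29, 358, 29]);
translate([711, 233, 615]) cube([29, 358, 29]);
translate([288, 233, 420]) cube([29, 29, 195]);
translate([711, 233, 420]) cube([29, 29, 195]);


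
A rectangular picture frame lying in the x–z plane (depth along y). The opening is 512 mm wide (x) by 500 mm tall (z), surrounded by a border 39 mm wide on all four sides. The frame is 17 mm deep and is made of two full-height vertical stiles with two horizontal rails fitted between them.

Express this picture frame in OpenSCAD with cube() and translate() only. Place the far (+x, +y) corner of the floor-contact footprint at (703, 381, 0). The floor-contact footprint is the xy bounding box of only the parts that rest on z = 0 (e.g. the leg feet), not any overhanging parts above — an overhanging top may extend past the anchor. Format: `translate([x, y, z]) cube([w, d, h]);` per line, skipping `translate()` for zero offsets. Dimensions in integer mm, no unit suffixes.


translate([113, 364, 0]) cube([39, 17, 578]);
translate([664, 364, 0]) cube([39, 17, 578]);
translate([152, 364, 0]) cube([512, 17, 39]);
translate([152, 364, 539]) cube([512, 17, 39]);


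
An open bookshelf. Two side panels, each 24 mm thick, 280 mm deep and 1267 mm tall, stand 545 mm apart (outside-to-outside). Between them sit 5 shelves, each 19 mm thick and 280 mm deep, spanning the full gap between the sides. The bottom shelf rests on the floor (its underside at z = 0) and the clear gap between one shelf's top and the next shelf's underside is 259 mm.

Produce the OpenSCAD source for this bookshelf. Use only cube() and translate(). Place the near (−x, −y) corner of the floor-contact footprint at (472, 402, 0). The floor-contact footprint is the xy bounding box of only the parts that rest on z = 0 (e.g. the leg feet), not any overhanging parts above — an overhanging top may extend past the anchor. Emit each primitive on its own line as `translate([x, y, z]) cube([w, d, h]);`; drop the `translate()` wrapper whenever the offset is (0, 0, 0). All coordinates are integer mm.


translate([472, 402, 0]) cube([24, 280, 1267]);
translate([993, 402, 0]) cube([24, 280, 1267]);
translate([496, 402, 0]) cube([497, 280, 19]);
translate([496, 402, 278]) cube([497, 280, 19]);
translate([496, 402, 556]) cube([497, 280, 19]);
translate([496, 402, 834]) cube([497, 280, 19]);
translate([496, 402, 1112]) cube([497, 280, 19]);


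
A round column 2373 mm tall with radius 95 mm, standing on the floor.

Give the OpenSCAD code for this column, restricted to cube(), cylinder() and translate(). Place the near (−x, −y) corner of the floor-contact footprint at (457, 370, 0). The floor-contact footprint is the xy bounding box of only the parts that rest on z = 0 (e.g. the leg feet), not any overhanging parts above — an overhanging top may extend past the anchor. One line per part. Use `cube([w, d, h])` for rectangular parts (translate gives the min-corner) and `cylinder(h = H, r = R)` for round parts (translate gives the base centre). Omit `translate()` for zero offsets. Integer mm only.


translate([552, 465, 0]) cylinder(h = 2373, r = 95);


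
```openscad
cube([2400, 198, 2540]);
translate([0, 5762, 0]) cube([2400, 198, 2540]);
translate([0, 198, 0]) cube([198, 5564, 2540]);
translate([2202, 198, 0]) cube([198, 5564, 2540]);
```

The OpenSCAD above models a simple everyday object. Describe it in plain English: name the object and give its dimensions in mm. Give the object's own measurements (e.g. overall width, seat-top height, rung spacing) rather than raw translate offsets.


The wall frame of a small rectangular building: four walls, each 2540 mm tall and 198 mm thick, enclosing a footprint 2400 mm (x) by 5960 mm (y) outside-to-outside, with no floor or roof. The front and back walls (the −y and +y sides) span the full width; the two side walls fit between them.


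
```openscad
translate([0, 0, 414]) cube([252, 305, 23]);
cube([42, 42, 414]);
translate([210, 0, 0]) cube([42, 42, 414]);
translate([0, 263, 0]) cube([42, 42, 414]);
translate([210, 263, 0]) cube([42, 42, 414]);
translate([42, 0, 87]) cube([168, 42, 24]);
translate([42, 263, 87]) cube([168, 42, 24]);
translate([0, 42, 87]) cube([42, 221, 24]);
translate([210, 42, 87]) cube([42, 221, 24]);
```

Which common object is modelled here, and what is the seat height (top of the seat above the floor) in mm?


A stool. The seat height is 437 mm.

A 252×305×23 slab at z = 414 on four corner posts — a stool. The seat top is 414 + 23 = 437 mm.


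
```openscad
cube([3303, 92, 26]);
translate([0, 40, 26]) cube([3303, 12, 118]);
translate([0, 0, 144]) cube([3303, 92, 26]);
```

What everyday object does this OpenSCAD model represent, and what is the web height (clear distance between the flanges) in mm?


An I-beam. The web height is 118 mm.

Two wide flanges with a thin centred web — an I-beam. Overall 170 mm minus two 26 mm flanges gives a web of 170 − 2·26 = 118 mm.


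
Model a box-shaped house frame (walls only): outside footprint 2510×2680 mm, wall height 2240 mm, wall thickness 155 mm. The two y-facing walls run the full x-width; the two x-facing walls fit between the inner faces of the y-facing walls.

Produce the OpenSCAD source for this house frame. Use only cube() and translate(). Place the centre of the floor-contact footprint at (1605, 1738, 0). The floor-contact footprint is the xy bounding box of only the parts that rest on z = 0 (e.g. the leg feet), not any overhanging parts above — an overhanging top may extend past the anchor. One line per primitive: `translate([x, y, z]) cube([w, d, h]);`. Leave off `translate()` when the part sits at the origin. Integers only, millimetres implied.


translate([350, 398, 0]) cube([2510, 155, 2240]);
translate([350, 2923, 0]) cube([2510, 155, 2240]);
translate([350, 553, 0]) cube([155, 2370, 2240]);
translate([2705, 553, 0]) cube([155, 2370, 2240]);


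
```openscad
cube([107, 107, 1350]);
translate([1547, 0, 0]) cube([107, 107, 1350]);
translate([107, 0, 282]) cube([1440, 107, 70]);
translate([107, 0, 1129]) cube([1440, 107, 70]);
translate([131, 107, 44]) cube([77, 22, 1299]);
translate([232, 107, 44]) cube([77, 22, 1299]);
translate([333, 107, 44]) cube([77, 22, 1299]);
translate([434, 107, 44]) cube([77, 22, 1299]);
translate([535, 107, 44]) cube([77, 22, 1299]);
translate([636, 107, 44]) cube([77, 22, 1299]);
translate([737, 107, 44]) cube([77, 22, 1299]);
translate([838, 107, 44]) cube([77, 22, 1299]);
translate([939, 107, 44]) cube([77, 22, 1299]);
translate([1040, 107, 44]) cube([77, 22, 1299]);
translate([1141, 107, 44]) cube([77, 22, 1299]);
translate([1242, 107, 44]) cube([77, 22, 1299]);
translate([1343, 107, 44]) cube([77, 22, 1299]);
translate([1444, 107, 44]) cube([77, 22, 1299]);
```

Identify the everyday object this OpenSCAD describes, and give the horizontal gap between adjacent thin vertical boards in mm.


A fence section. The picket gap is 24 mm.

Two posts, two rails, 14 pickets — a fence section. Span 1440 mm holds 14 pickets of 77 mm with 15 equal gaps: ⌊(1440 − 14·77) / 15⌋ = 24 mm.


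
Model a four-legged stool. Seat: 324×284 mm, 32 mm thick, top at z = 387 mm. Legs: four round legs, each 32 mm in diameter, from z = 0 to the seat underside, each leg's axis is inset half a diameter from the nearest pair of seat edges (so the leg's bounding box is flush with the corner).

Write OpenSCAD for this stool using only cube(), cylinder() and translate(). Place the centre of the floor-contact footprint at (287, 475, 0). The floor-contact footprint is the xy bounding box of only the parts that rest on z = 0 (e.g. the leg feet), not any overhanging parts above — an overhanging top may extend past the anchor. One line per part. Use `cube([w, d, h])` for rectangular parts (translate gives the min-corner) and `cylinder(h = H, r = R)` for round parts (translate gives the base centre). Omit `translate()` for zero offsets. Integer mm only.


translate([125, 333, 355]) cube([324, 284, 32]);
translate([141, 349, 0]) cylinder(h = 355, r = 16);
translate([433, 349, 0]) cylinder(h = 355, r = 16);
translate([141, 601, 0]) cylinder(h = 355, r = 16);
translate([433, 601, 0]) cylinder(h = 355, r = 16);


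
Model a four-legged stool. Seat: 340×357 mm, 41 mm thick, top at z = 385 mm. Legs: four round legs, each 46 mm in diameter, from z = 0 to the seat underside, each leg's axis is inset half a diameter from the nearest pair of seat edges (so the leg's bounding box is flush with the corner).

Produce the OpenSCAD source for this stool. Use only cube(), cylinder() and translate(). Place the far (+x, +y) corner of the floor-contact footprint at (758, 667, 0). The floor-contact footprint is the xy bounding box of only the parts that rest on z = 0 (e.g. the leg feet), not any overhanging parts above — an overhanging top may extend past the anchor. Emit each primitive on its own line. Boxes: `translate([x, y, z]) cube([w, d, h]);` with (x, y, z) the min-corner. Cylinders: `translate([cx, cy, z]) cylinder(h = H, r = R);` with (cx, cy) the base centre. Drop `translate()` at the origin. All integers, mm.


translate([418, 310, 344]) cube([340, 357, 41]);
translate([441, 333, 0]) cylinder(h = 344, r = 23);
translate([735, 333, 0]) cylinder(h = 344, r = 23);
translate([441, 644, 0]) cylinder(h = 344, r = 23);
translate([735, 644, 0]) cylinder(h = 344, r = 23);


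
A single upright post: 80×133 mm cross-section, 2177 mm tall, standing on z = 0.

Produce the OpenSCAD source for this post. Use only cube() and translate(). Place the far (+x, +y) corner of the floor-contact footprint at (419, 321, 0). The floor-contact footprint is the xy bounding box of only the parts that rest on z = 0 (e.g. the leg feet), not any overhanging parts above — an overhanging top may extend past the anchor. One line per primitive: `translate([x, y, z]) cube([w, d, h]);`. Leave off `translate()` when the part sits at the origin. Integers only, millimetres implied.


translate([339, 188, 0]) cube([80, 133, 2177]);


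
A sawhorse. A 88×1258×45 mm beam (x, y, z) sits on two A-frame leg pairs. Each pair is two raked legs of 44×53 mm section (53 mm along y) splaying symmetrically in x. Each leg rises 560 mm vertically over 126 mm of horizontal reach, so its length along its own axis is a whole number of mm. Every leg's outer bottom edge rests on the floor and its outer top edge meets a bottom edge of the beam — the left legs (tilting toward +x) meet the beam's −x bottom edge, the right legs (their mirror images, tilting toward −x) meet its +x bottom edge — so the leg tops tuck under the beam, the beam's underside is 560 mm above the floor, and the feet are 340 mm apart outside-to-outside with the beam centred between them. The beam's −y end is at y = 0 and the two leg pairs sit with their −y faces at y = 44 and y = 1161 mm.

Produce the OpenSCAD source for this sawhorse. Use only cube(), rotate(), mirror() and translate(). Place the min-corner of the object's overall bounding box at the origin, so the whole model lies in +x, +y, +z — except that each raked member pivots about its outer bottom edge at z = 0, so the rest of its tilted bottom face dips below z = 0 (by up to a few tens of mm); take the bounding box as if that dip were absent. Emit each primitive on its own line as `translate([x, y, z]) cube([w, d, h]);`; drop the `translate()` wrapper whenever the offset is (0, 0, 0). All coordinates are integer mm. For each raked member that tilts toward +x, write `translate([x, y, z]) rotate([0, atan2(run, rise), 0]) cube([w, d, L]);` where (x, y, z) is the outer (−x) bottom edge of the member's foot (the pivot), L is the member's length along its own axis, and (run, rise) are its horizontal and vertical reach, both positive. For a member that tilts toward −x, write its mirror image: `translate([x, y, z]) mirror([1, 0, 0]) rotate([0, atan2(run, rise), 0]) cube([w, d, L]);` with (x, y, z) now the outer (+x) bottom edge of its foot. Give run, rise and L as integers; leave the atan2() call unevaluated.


translate([126, 0, 560]) cube([88, 1258, 45]);
translate([0, 44, 0]) rotate([0, atan2(126, 560), 0]) cube([44, 53, 574]);
translate([340, 44, 0]) mirror([1, 0, 0]) rotate([0, atan2(126, 560), 0]) cube([44, 53, 574]);
translate([0, 1161, 0]) rotate([0, atan2(126, 560), 0]) cube([44, 53, 574]);
translate([340, 1161, 0]) mirror([1, 0, 0]) rotate([0, atan2(126, 560), 0]) cube([44, 53, 574]);


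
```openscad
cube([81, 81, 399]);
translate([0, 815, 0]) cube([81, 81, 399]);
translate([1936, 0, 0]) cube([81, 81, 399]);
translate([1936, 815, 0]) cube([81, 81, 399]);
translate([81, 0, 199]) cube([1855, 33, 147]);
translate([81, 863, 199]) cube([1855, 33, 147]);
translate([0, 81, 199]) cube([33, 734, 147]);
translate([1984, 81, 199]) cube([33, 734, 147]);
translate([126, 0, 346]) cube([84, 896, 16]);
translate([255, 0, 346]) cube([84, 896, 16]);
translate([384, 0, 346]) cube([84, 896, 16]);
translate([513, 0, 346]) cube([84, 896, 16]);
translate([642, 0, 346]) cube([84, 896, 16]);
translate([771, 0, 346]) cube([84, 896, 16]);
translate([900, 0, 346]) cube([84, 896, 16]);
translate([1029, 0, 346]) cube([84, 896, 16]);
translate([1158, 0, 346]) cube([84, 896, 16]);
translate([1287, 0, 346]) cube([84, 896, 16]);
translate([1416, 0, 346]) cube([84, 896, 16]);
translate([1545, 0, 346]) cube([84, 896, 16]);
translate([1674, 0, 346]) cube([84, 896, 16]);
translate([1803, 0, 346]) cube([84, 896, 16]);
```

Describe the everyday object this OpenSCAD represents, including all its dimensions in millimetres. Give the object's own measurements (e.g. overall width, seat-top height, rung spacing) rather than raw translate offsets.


A bed frame 2017 mm long (x) by 896 mm wide (y). Four 81×81 mm corner posts, 399 mm tall, at the corners of the footprint. Four rails of 33 mm thickness and 147 mm height run between adjacent posts with their undersides at z = 199 mm, their outer faces flush with the outside of the frame (the two x-running rails run between the posts' inner faces; the two y-running rails run between the posts' inner faces). 14 slats, each 84 mm wide (x) and 16 mm thick, lie across the top of the two x-running rails, running the full 896 mm width of the frame in y; along x they sit between the end posts with a 45 mm gap after the −x posts and between neighbouring slats, leaving 49 mm before the +x posts.


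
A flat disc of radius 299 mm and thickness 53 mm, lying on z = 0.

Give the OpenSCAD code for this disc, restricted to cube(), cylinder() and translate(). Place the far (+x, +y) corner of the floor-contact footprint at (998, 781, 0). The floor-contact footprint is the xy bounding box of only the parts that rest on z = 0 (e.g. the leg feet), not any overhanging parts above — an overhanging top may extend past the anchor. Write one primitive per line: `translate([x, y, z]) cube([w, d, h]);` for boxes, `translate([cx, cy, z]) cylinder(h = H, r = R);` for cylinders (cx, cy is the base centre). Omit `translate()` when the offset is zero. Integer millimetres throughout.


translate([699, 482, 0]) cylinder(h = 53, r = 299);


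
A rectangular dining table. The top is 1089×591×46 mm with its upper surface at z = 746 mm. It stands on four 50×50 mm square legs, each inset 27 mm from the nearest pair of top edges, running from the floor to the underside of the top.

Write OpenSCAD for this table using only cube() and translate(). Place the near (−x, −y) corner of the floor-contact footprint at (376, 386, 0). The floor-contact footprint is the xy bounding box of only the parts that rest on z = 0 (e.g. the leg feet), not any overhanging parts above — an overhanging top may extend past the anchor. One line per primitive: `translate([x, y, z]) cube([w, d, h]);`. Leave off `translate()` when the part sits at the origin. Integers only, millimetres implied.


translate([349, 359, 700]) cube([1089, 591, 46]);
translate([376, 386, 0]) cube([50, 50, 700]);
translate([1361, 386, 0]) cube([50, 50, 700]);
translate([376, 873, 0]) cube([50, 50, 700]);
translate([1361, 873, 0]) cube([50, 50, 700]);


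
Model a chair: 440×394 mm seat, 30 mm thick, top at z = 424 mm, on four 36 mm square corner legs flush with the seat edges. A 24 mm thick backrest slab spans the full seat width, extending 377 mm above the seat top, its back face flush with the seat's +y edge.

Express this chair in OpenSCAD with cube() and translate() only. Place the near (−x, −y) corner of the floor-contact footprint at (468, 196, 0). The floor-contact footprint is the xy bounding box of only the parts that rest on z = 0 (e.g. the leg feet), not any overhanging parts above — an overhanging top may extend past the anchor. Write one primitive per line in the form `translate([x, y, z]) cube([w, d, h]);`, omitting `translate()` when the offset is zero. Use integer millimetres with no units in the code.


translate([468, 196, 394]) cube([440, 394, 30]);
translate([468, 196, 0]) cube([36, 36, 394]);
translate([872, 196, 0]) cube([36, 36, 394]);
translate([468, 554, 0]) cube([36, 36, 394]);
translate([872, 554, 0]) cube([36, 36, 394]);
translate([468, 566, 424]) cube([440, 24, 377]);


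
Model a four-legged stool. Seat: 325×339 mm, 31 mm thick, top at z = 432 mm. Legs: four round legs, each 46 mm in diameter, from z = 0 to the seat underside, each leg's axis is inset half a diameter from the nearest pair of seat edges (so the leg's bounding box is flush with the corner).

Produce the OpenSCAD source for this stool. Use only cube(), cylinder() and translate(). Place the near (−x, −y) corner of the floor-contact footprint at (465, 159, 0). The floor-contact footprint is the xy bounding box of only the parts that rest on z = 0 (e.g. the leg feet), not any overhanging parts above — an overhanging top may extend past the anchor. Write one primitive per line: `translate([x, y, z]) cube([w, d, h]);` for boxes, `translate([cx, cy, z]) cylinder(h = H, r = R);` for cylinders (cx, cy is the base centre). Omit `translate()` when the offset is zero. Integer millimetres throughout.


// leg_h = 432 - 31 = 401
translate([465, 159, 401]) cube([325, 339, 31]);
translate([488, 182, 0]) cylinder(h = 401, r = 23);
translate([767, 182, 0]) cylinder(h = 401, r = 23);
translate([488, 475, 0]) cylinder(h = 401, r = 23);
translate([767, 475, 0]) cylinder(h = 401, r = 23);


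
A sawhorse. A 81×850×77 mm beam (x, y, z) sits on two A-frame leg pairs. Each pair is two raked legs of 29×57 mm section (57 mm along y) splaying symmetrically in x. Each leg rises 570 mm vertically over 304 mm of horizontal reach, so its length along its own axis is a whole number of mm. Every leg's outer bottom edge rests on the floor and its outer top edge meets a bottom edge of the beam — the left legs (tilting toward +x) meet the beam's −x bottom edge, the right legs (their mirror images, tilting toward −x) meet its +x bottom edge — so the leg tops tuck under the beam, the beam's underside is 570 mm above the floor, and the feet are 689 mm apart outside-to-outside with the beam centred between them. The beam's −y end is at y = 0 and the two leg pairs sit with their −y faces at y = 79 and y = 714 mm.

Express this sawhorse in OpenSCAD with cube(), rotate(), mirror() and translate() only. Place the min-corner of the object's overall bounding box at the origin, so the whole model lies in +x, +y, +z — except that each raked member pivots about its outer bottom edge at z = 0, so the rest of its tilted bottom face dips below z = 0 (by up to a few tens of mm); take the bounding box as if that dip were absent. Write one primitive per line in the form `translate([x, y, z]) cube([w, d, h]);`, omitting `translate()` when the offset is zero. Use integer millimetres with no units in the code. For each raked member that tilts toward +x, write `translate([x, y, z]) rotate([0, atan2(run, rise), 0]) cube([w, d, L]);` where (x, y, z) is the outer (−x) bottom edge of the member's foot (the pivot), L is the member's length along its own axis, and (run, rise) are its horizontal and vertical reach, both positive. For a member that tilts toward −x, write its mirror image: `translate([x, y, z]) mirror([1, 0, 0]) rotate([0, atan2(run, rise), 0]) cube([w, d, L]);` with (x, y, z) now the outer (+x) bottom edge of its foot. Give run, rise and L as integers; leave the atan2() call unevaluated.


translate([304, 0, 570]) cube([81, 850, 77]);
translate([0, 79, 0]) rotate([0, atan2(304, 570), 0]) cube([29, 57, 646]);
translate([689, 79, 0]) mirror([1, 0, 0]) rotate([0, atan2(304, 570), 0]) cube([29, 57, 646]);
translate([0, 714, 0]) rotate([0, atan2(304, 570), 0]) cube([29, 57, 646]);
translate([689, 714, 0]) mirror([1, 0, 0]) rotate([0, atan2(304, 570), 0]) cube([29, 57, 646]);


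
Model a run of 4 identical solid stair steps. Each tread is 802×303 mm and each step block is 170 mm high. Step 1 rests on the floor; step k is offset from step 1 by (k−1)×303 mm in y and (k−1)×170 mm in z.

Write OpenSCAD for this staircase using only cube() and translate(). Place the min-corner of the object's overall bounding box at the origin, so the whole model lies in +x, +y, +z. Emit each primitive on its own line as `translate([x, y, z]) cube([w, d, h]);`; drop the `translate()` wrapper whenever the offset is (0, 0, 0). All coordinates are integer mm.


cube([802, 303, 170]);
translate([0, 303, 170]) cube([802, 303, 170]);
translate([0, 606, 340]) cube([802, 303, 170]);
translate([0, 909, 510]) cube([802, 303, 170]);


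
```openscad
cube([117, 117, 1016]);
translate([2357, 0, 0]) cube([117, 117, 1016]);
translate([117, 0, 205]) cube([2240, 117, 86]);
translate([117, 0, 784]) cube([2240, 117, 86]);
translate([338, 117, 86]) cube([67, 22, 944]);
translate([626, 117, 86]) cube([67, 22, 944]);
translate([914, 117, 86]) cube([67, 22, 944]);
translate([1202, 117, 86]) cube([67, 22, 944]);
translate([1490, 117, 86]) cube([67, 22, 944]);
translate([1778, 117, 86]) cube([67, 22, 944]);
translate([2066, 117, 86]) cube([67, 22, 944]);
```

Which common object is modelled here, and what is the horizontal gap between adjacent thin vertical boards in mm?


A fence section. The picket gap is 221 mm.

Two posts, two rails, 7 pickets — a fence section. Span 2240 mm holds 7 pickets of 67 mm with 8 equal gaps: ⌊(2240 − 7·67) / 8⌋ = 221 mm.


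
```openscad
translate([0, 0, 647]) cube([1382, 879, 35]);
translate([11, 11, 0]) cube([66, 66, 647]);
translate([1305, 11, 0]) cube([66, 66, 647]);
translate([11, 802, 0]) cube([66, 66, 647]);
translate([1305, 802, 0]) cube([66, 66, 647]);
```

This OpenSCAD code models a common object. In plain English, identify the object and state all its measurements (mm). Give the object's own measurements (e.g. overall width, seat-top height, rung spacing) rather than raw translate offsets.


A rectangular dining table. The top is 1382×879×35 mm with its upper surface at z = 682 mm. It stands on four 66×66 mm square legs, each inset 11 mm from the nearest pair of top edges, running from the floor to the underside of the top.


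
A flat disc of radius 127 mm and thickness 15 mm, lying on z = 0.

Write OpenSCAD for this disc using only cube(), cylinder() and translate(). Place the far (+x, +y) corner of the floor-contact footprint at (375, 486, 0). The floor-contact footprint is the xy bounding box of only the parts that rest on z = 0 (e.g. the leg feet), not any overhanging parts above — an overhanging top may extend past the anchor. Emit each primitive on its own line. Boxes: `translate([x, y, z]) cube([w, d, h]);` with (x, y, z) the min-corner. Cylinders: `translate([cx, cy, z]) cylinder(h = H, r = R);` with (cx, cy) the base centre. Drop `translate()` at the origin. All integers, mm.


translate([248, 359, 0]) cylinder(h = 15, r = 127);


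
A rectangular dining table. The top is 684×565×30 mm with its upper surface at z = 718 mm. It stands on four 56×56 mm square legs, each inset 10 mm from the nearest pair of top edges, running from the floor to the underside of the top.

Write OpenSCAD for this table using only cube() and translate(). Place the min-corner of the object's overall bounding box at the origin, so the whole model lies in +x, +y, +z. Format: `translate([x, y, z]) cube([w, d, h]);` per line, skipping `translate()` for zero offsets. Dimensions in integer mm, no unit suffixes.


translate([0, 0, 688]) cube([684, 565, 30]);
translate([10, 10, 0]) cube([56, 56, 688]);
translate([618, 10, 0]) cube([56, 56, 688]);
translate([10, 499, 0]) cube([56, 56, 688]);
translate([618, 499, 0]) cube([56, 56, 688]);


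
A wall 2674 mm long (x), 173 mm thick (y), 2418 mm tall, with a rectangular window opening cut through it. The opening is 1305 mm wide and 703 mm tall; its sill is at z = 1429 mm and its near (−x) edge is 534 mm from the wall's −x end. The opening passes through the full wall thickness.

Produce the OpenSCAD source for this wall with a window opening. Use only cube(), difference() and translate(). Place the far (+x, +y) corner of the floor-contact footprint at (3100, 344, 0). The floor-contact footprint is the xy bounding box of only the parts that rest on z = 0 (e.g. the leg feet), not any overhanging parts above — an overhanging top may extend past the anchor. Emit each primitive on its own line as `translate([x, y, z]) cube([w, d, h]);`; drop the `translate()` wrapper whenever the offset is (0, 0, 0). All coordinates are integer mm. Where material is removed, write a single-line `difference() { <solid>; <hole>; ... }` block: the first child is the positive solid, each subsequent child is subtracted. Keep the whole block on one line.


difference() { translate([426, 171, 0]) cube([2674, 173, 2418]); translate([960, 171, 1429]) cube([1305, 173, 703]); }


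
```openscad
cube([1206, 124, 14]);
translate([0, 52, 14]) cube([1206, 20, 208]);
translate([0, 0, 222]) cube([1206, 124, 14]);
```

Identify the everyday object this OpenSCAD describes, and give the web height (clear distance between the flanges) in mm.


An I-beam. The web height is 208 mm.

Two wide flanges with a thin centred web — an I-beam. Overall 236 mm minus two 14 mm flanges gives a web of 236 − 2·14 = 208 mm.


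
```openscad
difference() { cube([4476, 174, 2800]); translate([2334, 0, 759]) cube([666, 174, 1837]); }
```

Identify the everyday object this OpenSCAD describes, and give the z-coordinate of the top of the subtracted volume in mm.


A wall with a window opening. The window head height is 2596 mm.

A wall with a rectangular opening subtracted — a window. Sill at z = 759, opening 1837 mm tall, so the head is at 759 + 1837 = 2596 mm.


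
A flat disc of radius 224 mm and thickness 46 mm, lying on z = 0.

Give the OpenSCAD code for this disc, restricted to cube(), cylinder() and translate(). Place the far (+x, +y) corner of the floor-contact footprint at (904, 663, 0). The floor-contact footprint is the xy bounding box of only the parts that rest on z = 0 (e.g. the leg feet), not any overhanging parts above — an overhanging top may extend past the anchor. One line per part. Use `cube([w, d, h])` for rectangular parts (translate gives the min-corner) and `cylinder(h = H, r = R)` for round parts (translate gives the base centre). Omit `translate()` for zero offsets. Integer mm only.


translate([680, 439, 0]) cylinder(h = 46, r = 224);


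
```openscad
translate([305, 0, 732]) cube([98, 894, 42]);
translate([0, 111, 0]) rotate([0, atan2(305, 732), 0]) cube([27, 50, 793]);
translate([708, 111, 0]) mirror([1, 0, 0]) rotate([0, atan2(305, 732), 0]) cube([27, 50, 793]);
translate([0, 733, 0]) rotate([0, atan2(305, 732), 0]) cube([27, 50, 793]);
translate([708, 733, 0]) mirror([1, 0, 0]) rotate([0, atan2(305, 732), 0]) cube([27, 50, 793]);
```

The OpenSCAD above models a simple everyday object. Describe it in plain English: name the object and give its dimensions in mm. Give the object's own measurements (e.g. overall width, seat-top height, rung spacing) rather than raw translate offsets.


A sawhorse. A 98×894×42 mm beam (x, y, z) sits on two A-frame leg pairs. Each pair is two raked legs of 27×50 mm section (50 mm along y) splaying symmetrically in x. Each leg rises 732 mm vertically over 305 mm of horizontal reach and is 793 mm long along its own axis. Every leg's outer bottom edge rests on the floor and its outer top edge meets a bottom edge of the beam — the left legs (tilting toward +x) meet the beam's −x bottom edge, the right legs (their mirror images, tilting toward −x) meet its +x bottom edge — so the leg tops tuck under the beam, the beam's underside is 732 mm above the floor, and the feet are 708 mm apart outside-to-outside with the beam centred between them. The two leg pairs are set in 111 mm from either end of the beam.
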